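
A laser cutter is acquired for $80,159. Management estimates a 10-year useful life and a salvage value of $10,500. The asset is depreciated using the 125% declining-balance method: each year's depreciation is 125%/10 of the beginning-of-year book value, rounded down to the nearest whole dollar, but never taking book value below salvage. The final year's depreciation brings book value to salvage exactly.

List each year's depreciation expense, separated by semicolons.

Depreciable base = $80,159 − $10,500 = $69,659.
Year 1: ⌊$80,159 × 125%/10⌋ = $10,019. Book value $70,140.
Year 2: ⌊$70,140 × 125%/10⌋ = $8,767. Book value $61,373.
Year 3: ⌊$61,373 × 125%/10⌋ = $7,671. Book value $53,702.
Year 4: ⌊$53,702 × 125%/10⌋ = $6,712. Book value $46,990.
Year 5: ⌊$46,990 × 125%/10⌋ = $5,873. Book value $41,117.
Year 6: ⌊$41,117 × 125%/10⌋ = $5,139. Book value $35,978.
Year 7: ⌊$35,978 × 125%/10⌋ = $4,497. Book value $31,481.
Year 8: ⌊$31,481 × 125%/10⌋ = $3,935. Book value $27,546.
Year 9: ⌊$27,546 × 125%/10⌋ = $3,443. Book value $24,103.
Year 10 (final): $24,103 − $10,500 = $13,603. Book value $10,500.

$10,019; $8,767; $7,671; $6,712; $5,873; $5,139; $4,497; $3,935; $3,443; $13,603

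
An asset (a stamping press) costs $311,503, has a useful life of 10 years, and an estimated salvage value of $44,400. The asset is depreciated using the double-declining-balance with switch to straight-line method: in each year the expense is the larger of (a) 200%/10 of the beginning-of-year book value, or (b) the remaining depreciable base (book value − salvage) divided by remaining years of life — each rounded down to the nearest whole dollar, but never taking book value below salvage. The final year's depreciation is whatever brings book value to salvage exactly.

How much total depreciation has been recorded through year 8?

Depreciable base = $311,503 − $44,400 = $267,103.
Year 1: DB = ⌊$311,503 × 200%/10⌋ = $62,300; SL = ⌊$267,103/10⌋ = $26,710 → take DB $62,300. Book value $249,203.
Year 2: DB = ⌊$249,203 × 200%/10⌋ = $49,840; SL = ⌊$204,803/9⌋ = $22,755 → take DB $49,840. Book value $199,363.
Year 3: DB = ⌊$199,363 × 200%/10⌋ = $39,872; SL = ⌊$154,963/8⌋ = $19,370 → take DB $39,872. Book value $159,491.
Year 4: DB = ⌊$159,491 × 200%/10⌋ = $31,898; SL = ⌊$115,091/7⌋ = $16,441 → take DB $31,898. Book value $127,593.
Year 5: DB = ⌊$127,593 × 200%/10⌋ = $25,518; SL = ⌊$83,193/6⌋ = $13,865 → take DB $25,518. Book value $102,075.
Year 6: DB = ⌊$102,075 × 200%/10⌋ = $20,415; SL = ⌊$57,675/5⌋ = $11,535 → take DB $20,415. Book value $81,660.
Year 7: DB = ⌊$81,660 × 200%/10⌋ = $16,332; SL = ⌊$37,260/4⌋ = $9,315 → take DB $16,332. Book value $65,328.
Year 8: DB = ⌊$65,328 × 200%/10⌋ = $13,065; SL = ⌊$20,928/3⌋ = $6,976 → take DB $13,065. Book value $52,263.
Accumulated through year 8 = $311,503 − $52,263 = $259,240.

$259,240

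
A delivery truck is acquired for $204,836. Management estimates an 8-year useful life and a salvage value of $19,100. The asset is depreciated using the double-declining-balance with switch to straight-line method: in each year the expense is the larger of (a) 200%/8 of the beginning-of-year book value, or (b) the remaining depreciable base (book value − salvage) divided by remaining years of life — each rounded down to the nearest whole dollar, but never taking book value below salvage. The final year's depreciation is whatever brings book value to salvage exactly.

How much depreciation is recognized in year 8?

Depreciable base = $204,836 − $19,100 = $185,736.
Year 1: DB = ⌊$204,836 × 200%/8⌋ = $51,209; SL = ⌊$185,736/8⌋ = $23,217 → take DB $51,209. Book value $153,627.
Year 2: DB = ⌊$153,627 × 200%/8⌋ = $38,406; SL = ⌊$134,527/7⌋ = $19,218 → take DB $38,406. Book value $115,221.
Year 3: DB = ⌊$115,221 × 200%/8⌋ = $28,805; SL = ⌊$96,121/6⌋ = $16,020 → take DB $28,805. Book value $86,416.
Year 4: DB = ⌊$86,416 × 200%/8⌋ = $21,604; SL = ⌊$67,316/5⌋ = $13,463 → take DB $21,604. Book value $64,812.
Year 5: DB = ⌊$64,812 × 200%/8⌋ = $16,203; SL = ⌊$45,712/4⌋ = $11,428 → take DB $16,203. Book value $48,609.
Year 6: DB = ⌊$48,609 × 200%/8⌋ = $12,152; SL = ⌊$29,509/3⌋ = $9,836 → take DB $12,152. Book value $36,457.
Year 7: DB = ⌊$36,457 × 200%/8⌋ = $9,114; SL = ⌊$17,357/2⌋ = $8,678 → take DB $9,114. Book value $27,343.
Year 8 (final): $27,343 − $19,100 = $8,243. Book value $19,100.

$8,243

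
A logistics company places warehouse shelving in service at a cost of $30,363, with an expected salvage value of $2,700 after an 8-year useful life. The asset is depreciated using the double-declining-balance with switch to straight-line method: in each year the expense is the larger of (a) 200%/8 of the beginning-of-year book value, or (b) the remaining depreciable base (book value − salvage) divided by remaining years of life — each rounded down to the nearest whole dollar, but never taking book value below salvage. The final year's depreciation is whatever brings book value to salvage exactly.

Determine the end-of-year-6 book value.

$5,405

Depreciable base = $30,363 − $2,700 = $27,663.
Year 1: DB = ⌊$30,363 × 200%/8⌋ = $7,590; SL = ⌊$27,663/8⌋ = $3,457 → take DB $7,590. Book value $22,773.
Year 2: DB = ⌊$22,773 × 200%/8⌋ = $5,693; SL = ⌊$20,073/7⌋ = $2,867 → take DB $5,693. Book value $17,080.
Year 3: DB = ⌊$17,080 × 200%/8⌋ = $4,270; SL = ⌊$14,380/6⌋ = $2,396 → take DB $4,270. Book value $12,810.
Year 4: DB = ⌊$12,810 × 200%/8⌋ = $3,202; SL = ⌊$10,110/5⌋ = $2,022 → take DB $3,202. Book value $9,608.
Year 5: DB = ⌊$9,608 × 200%/8⌋ = $2,402; SL = ⌊$6,908/4⌋ = $1,727 → take DB $2,402. Book value $7,206.
Year 6: DB = ⌊$7,206 × 200%/8⌋ = $1,801; SL = ⌊$4,506/3⌋ = $1,502 → take DB $1,801. Book value $5,405.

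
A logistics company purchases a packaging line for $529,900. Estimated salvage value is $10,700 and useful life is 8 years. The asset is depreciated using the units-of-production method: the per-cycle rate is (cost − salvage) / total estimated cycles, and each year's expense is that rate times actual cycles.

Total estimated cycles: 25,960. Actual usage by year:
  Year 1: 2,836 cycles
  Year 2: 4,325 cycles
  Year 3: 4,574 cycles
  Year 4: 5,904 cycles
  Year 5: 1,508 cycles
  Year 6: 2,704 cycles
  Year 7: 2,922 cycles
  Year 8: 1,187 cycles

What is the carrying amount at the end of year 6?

$92,880

Depreciable base = $529,900 − $10,700 = $519,200.
Rate = $519,200 / 25,960 cycles = $20 per cycle.
Year 1: 2,836 × $20 = $56,720. Book value $473,180.
Year 2: 4,325 × $20 = $86,500. Book value $386,680.
Year 3: 4,574 × $20 = $91,480. Book value $295,200.
Year 4: 5,904 × $20 = $118,080. Book value $177,120.
Year 5: 1,508 × $20 = $30,160. Book value $146,960.
Year 6: 2,704 × $20 = $54,080. Book value $92,880.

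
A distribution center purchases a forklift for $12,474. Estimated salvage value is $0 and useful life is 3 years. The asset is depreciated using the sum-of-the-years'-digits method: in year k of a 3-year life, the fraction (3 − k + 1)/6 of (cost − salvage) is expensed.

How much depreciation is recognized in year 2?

$4,158

Depreciable base = $12,474 − $0 = $12,474.
Sum of the years' digits = 3+2+1 = 6.
Year 1: $12,474 × 3/6 = $6,237. Book value $6,237.
Year 2: $12,474 × 2/6 = $4,158. Book value $2,079.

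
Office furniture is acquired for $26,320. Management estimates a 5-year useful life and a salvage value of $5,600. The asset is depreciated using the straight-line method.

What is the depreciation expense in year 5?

$4,144

Depreciable base = $26,320 − $5,600 = $20,720.
Annual expense = $20,720 / 5 = $4,144.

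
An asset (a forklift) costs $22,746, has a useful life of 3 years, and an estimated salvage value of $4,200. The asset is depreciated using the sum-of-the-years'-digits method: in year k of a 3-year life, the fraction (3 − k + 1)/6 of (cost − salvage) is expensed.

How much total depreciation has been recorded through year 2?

Depreciable base = $22,746 − $4,200 = $18,546.
Sum of the years' digits = 3+2+1 = 6.
Year 1: $18,546 × 3/6 = $9,273. Book value $13,473.
Year 2: $18,546 × 2/6 = $6,182. Book value $7,291.
Accumulated through year 2 = $22,746 − $7,291 = $15,455.

$15,455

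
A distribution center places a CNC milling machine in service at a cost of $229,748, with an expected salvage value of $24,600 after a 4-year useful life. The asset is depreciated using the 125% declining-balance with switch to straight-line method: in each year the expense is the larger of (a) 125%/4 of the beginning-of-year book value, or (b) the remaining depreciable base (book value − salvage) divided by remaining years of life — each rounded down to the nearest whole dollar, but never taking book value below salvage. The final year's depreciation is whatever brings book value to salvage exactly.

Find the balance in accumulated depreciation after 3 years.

Depreciable base = $229,748 − $24,600 = $205,148.
Year 1: DB = ⌊$229,748 × 125%/4⌋ = $71,796; SL = ⌊$205,148/4⌋ = $51,287 → take DB $71,796. Book value $157,952.
Year 2: DB = ⌊$157,952 × 125%/4⌋ = $49,360; SL = ⌊$133,352/3⌋ = $44,450 → take DB $49,360. Book value $108,592.
Year 3: DB = ⌊$108,592 × 125%/4⌋ = $33,935; SL = ⌊$83,992/2⌋ = $41,996 → take SL $41,996. Book value $66,596.
Accumulated through year 3 = $229,748 − $66,596 = $163,152.

$163,152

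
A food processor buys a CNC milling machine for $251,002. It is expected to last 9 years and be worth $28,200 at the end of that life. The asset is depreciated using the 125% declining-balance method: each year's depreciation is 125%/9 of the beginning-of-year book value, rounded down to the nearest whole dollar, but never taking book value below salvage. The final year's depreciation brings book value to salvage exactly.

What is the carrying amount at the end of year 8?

$75,886

Depreciable base = $251,002 − $28,200 = $222,802.
Year 1: ⌊$251,002 × 125%/9⌋ = $34,861. Book value $216,141.
Year 2: ⌊$216,141 × 125%/9⌋ = $30,019. Book value $186,122.
Year 3: ⌊$186,122 × 125%/9⌋ = $25,850. Book value $160,272.
Year 4: ⌊$160,272 × 125%/9⌋ = $22,260. Book value $138,012.
Year 5: ⌊$138,012 × 125%/9⌋ = $19,168. Book value $118,844.
Year 6: ⌊$118,844 × 125%/9⌋ = $16,506. Book value $102,338.
Year 7: ⌊$102,338 × 125%/9⌋ = $14,213. Book value $88,125.
Year 8: ⌊$88,125 × 125%/9⌋ = $12,239. Book value $75,886.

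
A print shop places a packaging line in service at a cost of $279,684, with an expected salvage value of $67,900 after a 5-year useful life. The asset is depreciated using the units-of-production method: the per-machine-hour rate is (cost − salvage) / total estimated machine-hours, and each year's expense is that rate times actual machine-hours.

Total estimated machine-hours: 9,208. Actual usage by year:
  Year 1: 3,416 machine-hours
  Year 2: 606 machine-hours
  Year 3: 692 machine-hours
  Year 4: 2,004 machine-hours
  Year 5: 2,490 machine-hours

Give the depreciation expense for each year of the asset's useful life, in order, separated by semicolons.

Depreciable base = $279,684 − $67,900 = $211,784.
Rate = $211,784 / 9,208 machine-hours = $23 per machine-hour.
Year 1: 3,416 × $23 = $78,568. Book value $201,116.
Year 2: 606 × $23 = $13,938. Book value $187,178.
Year 3: 692 × $23 = $15,916. Book value $171,262.
Year 4: 2,004 × $23 = $46,092. Book value $125,170.
Year 5: 2,490 × $23 = $57,270. Book value $67,900.

$78,568; $13,938; $15,916; $46,092; $57,270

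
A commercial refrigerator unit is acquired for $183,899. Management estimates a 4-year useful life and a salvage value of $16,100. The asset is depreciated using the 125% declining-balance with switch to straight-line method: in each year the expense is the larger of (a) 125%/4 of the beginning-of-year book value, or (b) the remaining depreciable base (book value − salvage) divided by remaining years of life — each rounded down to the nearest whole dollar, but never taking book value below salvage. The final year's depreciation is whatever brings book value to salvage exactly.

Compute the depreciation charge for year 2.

Depreciable base = $183,899 − $16,100 = $167,799.
Year 1: DB = ⌊$183,899 × 125%/4⌋ = $57,468; SL = ⌊$167,799/4⌋ = $41,949 → take DB $57,468. Book value $126,431.
Year 2: DB = ⌊$126,431 × 125%/4⌋ = $39,509; SL = ⌊$110,331/3⌋ = $36,777 → take DB $39,509. Book value $86,922.

$39,509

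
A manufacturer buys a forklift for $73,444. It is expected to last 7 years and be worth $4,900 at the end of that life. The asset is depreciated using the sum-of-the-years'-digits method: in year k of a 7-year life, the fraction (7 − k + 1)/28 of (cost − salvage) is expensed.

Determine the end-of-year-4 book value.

$19,588

Depreciable base = $73,444 − $4,900 = $68,544.
Sum of the years' digits = 7+6+5+4+3+2+1 = 28.
Year 1: $68,544 × 7/28 = $17,136. Book value $56,308.
Year 2: $68,544 × 6/28 = $14,688. Book value $41,620.
Year 3: $68,544 × 5/28 = $12,240. Book value $29,380.
Year 4: $68,544 × 4/28 = $9,792. Book value $19,588.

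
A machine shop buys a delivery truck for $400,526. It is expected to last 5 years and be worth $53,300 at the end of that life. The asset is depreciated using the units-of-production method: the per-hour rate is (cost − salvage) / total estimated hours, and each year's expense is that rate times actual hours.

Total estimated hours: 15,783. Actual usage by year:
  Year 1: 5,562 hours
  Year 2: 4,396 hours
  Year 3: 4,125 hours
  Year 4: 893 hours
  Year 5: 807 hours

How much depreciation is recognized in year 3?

Depreciable base = $400,526 − $53,300 = $347,226.
Rate = $347,226 / 15,783 hours = $22 per hour.
Year 1: 5,562 × $22 = $122,364. Book value $278,162.
Year 2: 4,396 × $22 = $96,712. Book value $181,450.
Year 3: 4,125 × $22 = $90,750. Book value $90,700.

$90,750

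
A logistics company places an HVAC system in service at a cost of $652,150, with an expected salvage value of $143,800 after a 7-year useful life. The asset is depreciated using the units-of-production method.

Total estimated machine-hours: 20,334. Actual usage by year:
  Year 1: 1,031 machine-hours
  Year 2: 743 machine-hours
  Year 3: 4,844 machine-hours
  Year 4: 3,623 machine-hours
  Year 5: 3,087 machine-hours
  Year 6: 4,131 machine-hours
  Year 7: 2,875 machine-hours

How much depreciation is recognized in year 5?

Depreciable base = $652,150 − $143,800 = $508,350.
Rate = $508,350 / 20,334 machine-hours = $25 per machine-hour.
Year 1: 1,031 × $25 = $25,775. Book value $626,375.
Year 2: 743 × $25 = $18,575. Book value $607,800.
Year 3: 4,844 × $25 = $121,100. Book value $486,700.
Year 4: 3,623 × $25 = $90,575. Book value $396,125.
Year 5: 3,087 × $25 = $77,175. Book value $318,950.

$77,175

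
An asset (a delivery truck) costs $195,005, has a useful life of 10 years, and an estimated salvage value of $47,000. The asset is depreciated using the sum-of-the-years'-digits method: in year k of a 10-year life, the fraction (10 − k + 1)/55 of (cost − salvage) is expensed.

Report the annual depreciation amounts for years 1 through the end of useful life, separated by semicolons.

$26,910; $24,219; $21,528; $18,837; $16,146; $13,455; $10,764; $8,073; $5,382; $2,691

Depreciable base = $195,005 − $47,000 = $148,005.
Sum of the years' digits = 10+9+8+7+6+5+4+3+2+1 = 55.
Year 1: $148,005 × 10/55 = $26,910. Book value $168,095.
Year 2: $148,005 × 9/55 = $24,219. Book value $143,876.
Year 3: $148,005 × 8/55 = $21,528. Book value $122,348.
Year 4: $148,005 × 7/55 = $18,837. Book value $103,511.
Year 5: $148,005 × 6/55 = $16,146. Book value $87,365.
Year 6: $148,005 × 5/55 = $13,455. Book value $73,910.
Year 7: $148,005 × 4/55 = $10,764. Book value $63,146.
Year 8: $148,005 × 3/55 = $8,073. Book value $55,073.
Year 9: $148,005 × 2/55 = $5,382. Book value $49,691.
Year 10: $148,005 × 1/55 = $2,691. Book value $47,000.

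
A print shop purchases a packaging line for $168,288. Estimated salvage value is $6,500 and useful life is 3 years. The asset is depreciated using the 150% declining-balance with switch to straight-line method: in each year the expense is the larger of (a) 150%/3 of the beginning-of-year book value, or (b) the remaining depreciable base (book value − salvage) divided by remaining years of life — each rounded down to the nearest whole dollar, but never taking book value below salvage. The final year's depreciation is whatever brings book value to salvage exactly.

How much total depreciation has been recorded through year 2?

$126,216

Depreciable base = $168,288 − $6,500 = $161,788.
Year 1: DB = ⌊$168,288 × 150%/3⌋ = $84,144; SL = ⌊$161,788/3⌋ = $53,929 → take DB $84,144. Book value $84,144.
Year 2: DB = ⌊$84,144 × 150%/3⌋ = $42,072; SL = ⌊$77,644/2⌋ = $38,822 → take DB $42,072. Book value $42,072.
Accumulated through year 2 = $168,288 − $42,072 = $126,216.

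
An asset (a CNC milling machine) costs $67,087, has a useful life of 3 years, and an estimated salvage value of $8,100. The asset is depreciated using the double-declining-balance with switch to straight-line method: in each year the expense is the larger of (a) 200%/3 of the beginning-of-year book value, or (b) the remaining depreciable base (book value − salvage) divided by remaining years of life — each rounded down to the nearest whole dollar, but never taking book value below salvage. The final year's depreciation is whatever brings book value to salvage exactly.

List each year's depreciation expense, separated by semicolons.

$44,724; $14,263; $0

Depreciable base = $67,087 − $8,100 = $58,987.
Year 1: DB = ⌊$67,087 × 200%/3⌋ = $44,724; SL = ⌊$58,987/3⌋ = $19,662 → take DB $44,724. Book value $22,363.
Year 2: DB = ⌊$22,363 × 200%/3⌋ = $14,908; SL = ⌊$14,263/2⌋ = $7,131 → take DB $14,908, capped at $14,263. Book value $8,100.
Year 3 (final): $8,100 − $8,100 = $0. Book value $8,100.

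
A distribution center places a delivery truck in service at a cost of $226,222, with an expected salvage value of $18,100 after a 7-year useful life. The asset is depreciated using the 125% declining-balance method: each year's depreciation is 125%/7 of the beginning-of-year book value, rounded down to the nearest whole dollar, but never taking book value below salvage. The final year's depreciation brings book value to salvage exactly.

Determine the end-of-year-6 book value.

Depreciable base = $226,222 − $18,100 = $208,122.
Year 1: ⌊$226,222 × 125%/7⌋ = $40,396. Book value $185,826.
Year 2: ⌊$185,826 × 125%/7⌋ = $33,183. Book value $152,643.
Year 3: ⌊$152,643 × 125%/7⌋ = $27,257. Book value $125,386.
Year 4: ⌊$125,386 × 125%/7⌋ = $22,390. Book value $102,996.
Year 5: ⌊$102,996 × 125%/7⌋ = $18,392. Book value $84,604.
Year 6: ⌊$84,604 × 125%/7⌋ = $15,107. Book value $69,497.

$69,497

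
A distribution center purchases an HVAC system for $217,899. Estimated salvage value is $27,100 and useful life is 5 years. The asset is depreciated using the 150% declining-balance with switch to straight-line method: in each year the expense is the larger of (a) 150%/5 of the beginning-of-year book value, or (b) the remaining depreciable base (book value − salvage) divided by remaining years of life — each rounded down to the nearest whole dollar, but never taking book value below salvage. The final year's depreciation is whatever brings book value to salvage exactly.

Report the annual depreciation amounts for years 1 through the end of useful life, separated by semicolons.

Depreciable base = $217,899 − $27,100 = $190,799.
Year 1: DB = ⌊$217,899 × 150%/5⌋ = $65,369; SL = ⌊$190,799/5⌋ = $38,159 → take DB $65,369. Book value $152,530.
Year 2: DB = ⌊$152,530 × 150%/5⌋ = $45,759; SL = ⌊$125,430/4⌋ = $31,357 → take DB $45,759. Book value $106,771.
Year 3: DB = ⌊$106,771 × 150%/5⌋ = $32,031; SL = ⌊$79,671/3⌋ = $26,557 → take DB $32,031. Book value $74,740.
Year 4: DB = ⌊$74,740 × 150%/5⌋ = $22,422; SL = ⌊$47,640/2⌋ = $23,820 → take SL $23,820. Book value $50,920.
Year 5 (final): $50,920 − $27,100 = $23,820. Book value $27,100.

$65,369; $45,759; $32,031; $23,820; $23,820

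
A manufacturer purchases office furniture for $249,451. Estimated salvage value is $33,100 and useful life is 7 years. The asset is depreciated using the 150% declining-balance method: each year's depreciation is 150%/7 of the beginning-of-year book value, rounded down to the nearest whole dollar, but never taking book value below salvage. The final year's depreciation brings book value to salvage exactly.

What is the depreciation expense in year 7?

$25,593

Depreciable base = $249,451 − $33,100 = $216,351.
Year 1: ⌊$249,451 × 150%/7⌋ = $53,453. Book value $195,998.
Year 2: ⌊$195,998 × 150%/7⌋ = $41,999. Book value $153,999.
Year 3: ⌊$153,999 × 150%/7⌋ = $32,999. Book value $121,000.
Year 4: ⌊$121,000 × 150%/7⌋ = $25,928. Book value $95,072.
Year 5: ⌊$95,072 × 150%/7⌋ = $20,372. Book value $74,700.
Year 6: ⌊$74,700 × 150%/7⌋ = $16,007. Book value $58,693.
Year 7 (final): $58,693 − $33,100 = $25,593. Book value $33,100.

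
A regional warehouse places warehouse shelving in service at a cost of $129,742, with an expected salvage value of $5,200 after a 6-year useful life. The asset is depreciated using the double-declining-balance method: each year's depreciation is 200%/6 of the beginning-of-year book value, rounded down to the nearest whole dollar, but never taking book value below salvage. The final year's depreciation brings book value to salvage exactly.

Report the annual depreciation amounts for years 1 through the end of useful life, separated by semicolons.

$43,247; $28,831; $19,221; $12,814; $8,543; $11,886

Depreciable base = $129,742 − $5,200 = $124,542.
Year 1: ⌊$129,742 × 200%/6⌋ = $43,247. Book value $86,495.
Year 2: ⌊$86,495 × 200%/6⌋ = $28,831. Book value $57,664.
Year 3: ⌊$57,664 × 200%/6⌋ = $19,221. Book value $38,443.
Year 4: ⌊$38,443 × 200%/6⌋ = $12,814. Book value $25,629.
Year 5: ⌊$25,629 × 200%/6⌋ = $8,543. Book value $17,086.
Year 6 (final): $17,086 − $5,200 = $11,886. Book value $5,200.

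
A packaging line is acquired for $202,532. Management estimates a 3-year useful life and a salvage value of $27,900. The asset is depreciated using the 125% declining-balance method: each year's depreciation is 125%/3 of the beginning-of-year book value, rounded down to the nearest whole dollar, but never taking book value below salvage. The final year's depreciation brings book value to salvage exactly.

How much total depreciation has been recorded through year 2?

$133,614

Depreciable base = $202,532 − $27,900 = $174,632.
Year 1: ⌊$202,532 × 125%/3⌋ = $84,388. Book value $118,144.
Year 2: ⌊$118,144 × 125%/3⌋ = $49,226. Book value $68,918.
Accumulated through year 2 = $202,532 − $68,918 = $133,614.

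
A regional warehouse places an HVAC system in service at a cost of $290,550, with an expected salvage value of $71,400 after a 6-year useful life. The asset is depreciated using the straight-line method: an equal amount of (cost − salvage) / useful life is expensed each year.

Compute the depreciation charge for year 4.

Depreciable base = $290,550 − $71,400 = $219,150.
Annual expense = $219,150 / 6 = $36,525.

$36,525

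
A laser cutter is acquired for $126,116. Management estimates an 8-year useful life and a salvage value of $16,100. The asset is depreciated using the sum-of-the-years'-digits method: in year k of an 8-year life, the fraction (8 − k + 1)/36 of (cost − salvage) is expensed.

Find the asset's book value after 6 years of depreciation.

$25,268

Depreciable base = $126,116 − $16,100 = $110,016.
Sum of the years' digits = 8+7+6+5+4+3+2+1 = 36.
Year 1: $110,016 × 8/36 = $24,448. Book value $101,668.
Year 2: $110,016 × 7/36 = $21,392. Book value $80,276.
Year 3: $110,016 × 6/36 = $18,336. Book value $61,940.
Year 4: $110,016 × 5/36 = $15,280. Book value $46,660.
Year 5: $110,016 × 4/36 = $12,224. Book value $34,436.
Year 6: $110,016 × 3/36 = $9,168. Book value $25,268.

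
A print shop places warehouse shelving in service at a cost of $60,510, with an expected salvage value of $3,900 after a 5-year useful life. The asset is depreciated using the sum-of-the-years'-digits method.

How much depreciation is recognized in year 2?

Depreciable base = $60,510 − $3,900 = $56,610.
Sum of the years' digits = 5+4+3+2+1 = 15.
Year 1: $56,610 × 5/15 = $18,870. Book value $41,640.
Year 2: $56,610 × 4/15 = $15,096. Book value $26,544.

$15,096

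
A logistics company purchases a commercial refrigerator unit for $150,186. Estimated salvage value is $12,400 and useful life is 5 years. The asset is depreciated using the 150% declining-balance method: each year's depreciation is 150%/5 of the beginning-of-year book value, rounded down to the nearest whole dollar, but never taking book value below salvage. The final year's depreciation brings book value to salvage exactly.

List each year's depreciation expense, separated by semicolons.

$45,055; $31,539; $22,077; $15,454; $23,661

Depreciable base = $150,186 − $12,400 = $137,786.
Year 1: ⌊$150,186 × 150%/5⌋ = $45,055. Book value $105,131.
Year 2: ⌊$105,131 × 150%/5⌋ = $31,539. Book value $73,592.
Year 3: ⌊$73,592 × 150%/5⌋ = $22,077. Book value $51,515.
Year 4: ⌊$51,515 × 150%/5⌋ = $15,454. Book value $36,061.
Year 5 (final): $36,061 − $12,400 = $23,661. Book value $12,400.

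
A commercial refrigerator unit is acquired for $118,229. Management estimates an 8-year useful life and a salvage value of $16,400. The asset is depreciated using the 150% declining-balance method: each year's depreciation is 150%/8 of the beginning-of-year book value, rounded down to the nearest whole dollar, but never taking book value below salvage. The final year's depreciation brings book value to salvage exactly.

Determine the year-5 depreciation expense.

Depreciable base = $118,229 − $16,400 = $101,829.
Year 1: ⌊$118,229 × 150%/8⌋ = $22,167. Book value $96,062.
Year 2: ⌊$96,062 × 150%/8⌋ = $18,011. Book value $78,051.
Year 3: ⌊$78,051 × 150%/8⌋ = $14,634. Book value $63,417.
Year 4: ⌊$63,417 × 150%/8⌋ = $11,890. Book value $51,527.
Year 5: ⌊$51,527 × 150%/8⌋ = $9,661. Book value $41,866.

$9,661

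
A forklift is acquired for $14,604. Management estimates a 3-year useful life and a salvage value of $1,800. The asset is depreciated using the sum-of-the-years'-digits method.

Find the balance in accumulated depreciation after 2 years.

Depreciable base = $14,604 − $1,800 = $12,804.
Sum of the years' digits = 3+2+1 = 6.
Year 1: $12,804 × 3/6 = $6,402. Book value $8,202.
Year 2: $12,804 × 2/6 = $4,268. Book value $3,934.
Accumulated through year 2 = $14,604 − $3,934 = $10,670.

$10,670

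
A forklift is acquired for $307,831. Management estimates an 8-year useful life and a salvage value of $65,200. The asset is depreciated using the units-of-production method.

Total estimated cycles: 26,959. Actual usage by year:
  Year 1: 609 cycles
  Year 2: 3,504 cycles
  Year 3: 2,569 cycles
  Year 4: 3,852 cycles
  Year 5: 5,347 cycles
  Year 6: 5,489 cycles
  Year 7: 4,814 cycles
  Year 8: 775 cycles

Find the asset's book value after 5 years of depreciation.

$164,902

Depreciable base = $307,831 − $65,200 = $242,631.
Rate = $242,631 / 26,959 cycles = $9 per cycle.
Year 1: 609 × $9 = $5,481. Book value $302,350.
Year 2: 3,504 × $9 = $31,536. Book value $270,814.
Year 3: 2,569 × $9 = $23,121. Book value $247,693.
Year 4: 3,852 × $9 = $34,668. Book value $213,025.
Year 5: 5,347 × $9 = $48,123. Book value $164,902.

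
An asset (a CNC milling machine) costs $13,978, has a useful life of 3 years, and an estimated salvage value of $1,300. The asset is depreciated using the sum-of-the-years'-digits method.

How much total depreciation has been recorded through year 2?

$10,565

Depreciable base = $13,978 − $1,300 = $12,678.
Sum of the years' digits = 3+2+1 = 6.
Year 1: $12,678 × 3/6 = $6,339. Book value $7,639.
Year 2: $12,678 × 2/6 = $4,226. Book value $3,413.
Accumulated through year 2 = $13,978 − $3,413 = $10,565.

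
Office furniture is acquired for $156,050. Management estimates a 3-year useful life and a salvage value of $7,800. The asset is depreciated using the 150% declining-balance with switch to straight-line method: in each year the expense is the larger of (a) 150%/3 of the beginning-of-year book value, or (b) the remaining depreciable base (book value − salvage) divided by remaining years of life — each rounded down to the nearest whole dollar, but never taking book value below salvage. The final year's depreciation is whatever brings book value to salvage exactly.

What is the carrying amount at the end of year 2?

$39,013

Depreciable base = $156,050 − $7,800 = $148,250.
Year 1: DB = ⌊$156,050 × 150%/3⌋ = $78,025; SL = ⌊$148,250/3⌋ = $49,416 → take DB $78,025. Book value $78,025.
Year 2: DB = ⌊$78,025 × 150%/3⌋ = $39,012; SL = ⌊$70,225/2⌋ = $35,112 → take DB $39,012. Book value $39,013.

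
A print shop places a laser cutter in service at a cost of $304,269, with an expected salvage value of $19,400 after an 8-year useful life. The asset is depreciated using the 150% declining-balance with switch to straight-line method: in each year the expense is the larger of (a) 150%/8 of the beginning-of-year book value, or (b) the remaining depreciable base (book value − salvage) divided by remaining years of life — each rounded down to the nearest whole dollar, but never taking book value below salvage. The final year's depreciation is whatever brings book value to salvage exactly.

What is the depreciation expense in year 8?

$28,301

Depreciable base = $304,269 − $19,400 = $284,869.
Year 1: DB = ⌊$304,269 × 150%/8⌋ = $57,050; SL = ⌊$284,869/8⌋ = $35,608 → take DB $57,050. Book value $247,219.
Year 2: DB = ⌊$247,219 × 150%/8⌋ = $46,353; SL = ⌊$227,819/7⌋ = $32,545 → take DB $46,353. Book value $200,866.
Year 3: DB = ⌊$200,866 × 150%/8⌋ = $37,662; SL = ⌊$181,466/6⌋ = $30,244 → take DB $37,662. Book value $163,204.
Year 4: DB = ⌊$163,204 × 150%/8⌋ = $30,600; SL = ⌊$143,804/5⌋ = $28,760 → take DB $30,600. Book value $132,604.
Year 5: DB = ⌊$132,604 × 150%/8⌋ = $24,863; SL = ⌊$113,204/4⌋ = $28,301 → take SL $28,301. Book value $104,303.
Year 6: DB = ⌊$104,303 × 150%/8⌋ = $19,556; SL = ⌊$84,903/3⌋ = $28,301 → take SL $28,301. Book value $76,002.
Year 7: DB = ⌊$76,002 × 150%/8⌋ = $14,250; SL = ⌊$56,602/2⌋ = $28,301 → take SL $28,301. Book value $47,701.
Year 8 (final): $47,701 − $19,400 = $28,301. Book value $19,400.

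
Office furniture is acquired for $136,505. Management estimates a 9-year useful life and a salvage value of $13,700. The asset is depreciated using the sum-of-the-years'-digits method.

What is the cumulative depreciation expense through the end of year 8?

Depreciable base = $136,505 − $13,700 = $122,805.
Sum of the years' digits = 9+8+7+6+5+4+3+2+1 = 45.
Year 1: $122,805 × 9/45 = $24,561. Book value $111,944.
Year 2: $122,805 × 8/45 = $21,832. Book value $90,112.
Year 3: $122,805 × 7/45 = $19,103. Book value $71,009.
Year 4: $122,805 × 6/45 = $16,374. Book value $54,635.
Year 5: $122,805 × 5/45 = $13,645. Book value $40,990.
Year 6: $122,805 × 4/45 = $10,916. Book value $30,074.
Year 7: $122,805 × 3/45 = $8,187. Book value $21,887.
Year 8: $122,805 × 2/45 = $5,458. Book value $16,429.
Accumulated through year 8 = $136,505 − $16,429 = $120,076.

$120,076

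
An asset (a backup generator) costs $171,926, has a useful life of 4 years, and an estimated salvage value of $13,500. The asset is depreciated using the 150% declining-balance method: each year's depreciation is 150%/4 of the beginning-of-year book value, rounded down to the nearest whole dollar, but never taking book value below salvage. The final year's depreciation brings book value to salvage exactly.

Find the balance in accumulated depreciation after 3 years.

Depreciable base = $171,926 − $13,500 = $158,426.
Year 1: ⌊$171,926 × 150%/4⌋ = $64,472. Book value $107,454.
Year 2: ⌊$107,454 × 150%/4⌋ = $40,295. Book value $67,159.
Year 3: ⌊$67,159 × 150%/4⌋ = $25,184. Book value $41,975.
Accumulated through year 3 = $171,926 − $41,975 = $129,951.

$129,951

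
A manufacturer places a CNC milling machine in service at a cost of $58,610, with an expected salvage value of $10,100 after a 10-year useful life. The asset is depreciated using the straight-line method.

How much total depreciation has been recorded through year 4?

$19,404

Depreciable base = $58,610 − $10,100 = $48,510.
Annual expense = $48,510 / 10 = $4,851.
End of year 1: book value $53,759.
End of year 2: book value $48,908.
End of year 3: book value $44,057.
End of year 4: book value $39,206.
Accumulated through year 4 = $58,610 − $39,206 = $19,404.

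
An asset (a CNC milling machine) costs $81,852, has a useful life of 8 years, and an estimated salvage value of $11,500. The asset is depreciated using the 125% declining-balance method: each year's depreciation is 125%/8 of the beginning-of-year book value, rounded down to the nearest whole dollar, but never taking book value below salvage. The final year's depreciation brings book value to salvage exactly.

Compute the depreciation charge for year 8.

Depreciable base = $81,852 − $11,500 = $70,352.
Year 1: ⌊$81,852 × 125%/8⌋ = $12,789. Book value $69,063.
Year 2: ⌊$69,063 × 125%/8⌋ = $10,791. Book value $58,272.
Year 3: ⌊$58,272 × 125%/8⌋ = $9,105. Book value $49,167.
Year 4: ⌊$49,167 × 125%/8⌋ = $7,682. Book value $41,485.
Year 5: ⌊$41,485 × 125%/8⌋ = $6,482. Book value $35,003.
Year 6: ⌊$35,003 × 125%/8⌋ = $5,469. Book value $29,534.
Year 7: ⌊$29,534 × 125%/8⌋ = $4,614. Book value $24,920.
Year 8 (final): $24,920 − $11,500 = $13,420. Book value $11,500.

$13,420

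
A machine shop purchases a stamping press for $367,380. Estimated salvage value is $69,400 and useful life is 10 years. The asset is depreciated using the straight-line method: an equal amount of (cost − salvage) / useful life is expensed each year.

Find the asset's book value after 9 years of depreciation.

Depreciable base = $367,380 − $69,400 = $297,980.
Annual expense = $297,980 / 10 = $29,798.
End of year 1: book value $337,582.
End of year 2: book value $307,784.
End of year 3: book value $277,986.
End of year 4: book value $248,188.
End of year 5: book value $218,390.
End of year 6: book value $188,592.
End of year 7: book value $158,794.
End of year 8: book value $128,996.
End of year 9: book value $99,198.

$99,198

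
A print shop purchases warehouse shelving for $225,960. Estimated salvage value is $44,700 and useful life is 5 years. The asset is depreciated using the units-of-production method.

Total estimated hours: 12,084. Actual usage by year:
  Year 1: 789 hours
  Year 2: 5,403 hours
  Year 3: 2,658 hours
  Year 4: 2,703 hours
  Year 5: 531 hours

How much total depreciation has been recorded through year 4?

$173,295

Depreciable base = $225,960 − $44,700 = $181,260.
Rate = $181,260 / 12,084 hours = $15 per hour.
Year 1: 789 × $15 = $11,835. Book value $214,125.
Year 2: 5,403 × $15 = $81,045. Book value $133,080.
Year 3: 2,658 × $15 = $39,870. Book value $93,210.
Year 4: 2,703 × $15 = $40,545. Book value $52,665.
Accumulated through year 4 = $225,960 − $52,665 = $173,295.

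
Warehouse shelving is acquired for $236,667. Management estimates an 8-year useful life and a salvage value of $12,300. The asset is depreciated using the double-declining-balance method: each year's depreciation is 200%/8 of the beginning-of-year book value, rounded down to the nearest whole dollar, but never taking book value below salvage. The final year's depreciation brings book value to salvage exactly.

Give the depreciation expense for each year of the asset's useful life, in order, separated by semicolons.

$59,166; $44,375; $33,281; $24,961; $18,721; $14,040; $10,530; $19,293

Depreciable base = $236,667 − $12,300 = $224,367.
Year 1: ⌊$236,667 × 200%/8⌋ = $59,166. Book value $177,501.
Year 2: ⌊$177,501 × 200%/8⌋ = $44,375. Book value $133,126.
Year 3: ⌊$133,126 × 200%/8⌋ = $33,281. Book value $99,845.
Year 4: ⌊$99,845 × 200%/8⌋ = $24,961. Book value $74,884.
Year 5: ⌊$74,884 × 200%/8⌋ = $18,721. Book value $56,163.
Year 6: ⌊$56,163 × 200%/8⌋ = $14,040. Book value $42,123.
Year 7: ⌊$42,123 × 200%/8⌋ = $10,530. Book value $31,593.
Year 8 (final): $31,593 − $12,300 = $19,293. Book value $12,300.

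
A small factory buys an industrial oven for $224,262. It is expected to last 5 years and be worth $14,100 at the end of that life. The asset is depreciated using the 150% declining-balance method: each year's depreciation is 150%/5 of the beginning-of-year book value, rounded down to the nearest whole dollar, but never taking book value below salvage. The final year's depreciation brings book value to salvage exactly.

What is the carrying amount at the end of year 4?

Depreciable base = $224,262 − $14,100 = $210,162.
Year 1: ⌊$224,262 × 150%/5⌋ = $67,278. Book value $156,984.
Year 2: ⌊$156,984 × 150%/5⌋ = $47,095. Book value $109,889.
Year 3: ⌊$109,889 × 150%/5⌋ = $32,966. Book value $76,923.
Year 4: ⌊$76,923 × 150%/5⌋ = $23,076. Book value $53,847.

$53,847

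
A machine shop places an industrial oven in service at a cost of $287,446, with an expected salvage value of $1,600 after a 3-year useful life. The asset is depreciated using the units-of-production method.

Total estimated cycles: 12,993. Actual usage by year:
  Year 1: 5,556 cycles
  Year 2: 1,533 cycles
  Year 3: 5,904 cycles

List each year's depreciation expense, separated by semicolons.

$122,232; $33,726; $129,888

Depreciable base = $287,446 − $1,600 = $285,846.
Rate = $285,846 / 12,993 cycles = $22 per cycle.
Year 1: 5,556 × $22 = $122,232. Book value $165,214.
Year 2: 1,533 × $22 = $33,726. Book value $131,488.
Year 3: 5,904 × $22 = $129,888. Book value $1,600.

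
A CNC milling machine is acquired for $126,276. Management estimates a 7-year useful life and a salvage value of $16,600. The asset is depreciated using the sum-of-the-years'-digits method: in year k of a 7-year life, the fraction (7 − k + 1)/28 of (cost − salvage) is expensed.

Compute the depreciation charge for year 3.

$19,585

Depreciable base = $126,276 − $16,600 = $109,676.
Sum of the years' digits = 7+6+5+4+3+2+1 = 28.
Year 1: $109,676 × 7/28 = $27,419. Book value $98,857.
Year 2: $109,676 × 6/28 = $23,502. Book value $75,355.
Year 3: $109,676 × 5/28 = $19,585. Book value $55,770.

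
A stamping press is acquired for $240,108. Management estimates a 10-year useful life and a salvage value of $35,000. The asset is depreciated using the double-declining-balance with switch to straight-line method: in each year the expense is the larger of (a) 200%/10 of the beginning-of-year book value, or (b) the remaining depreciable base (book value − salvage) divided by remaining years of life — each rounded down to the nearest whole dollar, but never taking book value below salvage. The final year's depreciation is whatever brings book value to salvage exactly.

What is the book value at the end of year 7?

Depreciable base = $240,108 − $35,000 = $205,108.
Year 1: DB = ⌊$240,108 × 200%/10⌋ = $48,021; SL = ⌊$205,108/10⌋ = $20,510 → take DB $48,021. Book value $192,087.
Year 2: DB = ⌊$192,087 × 200%/10⌋ = $38,417; SL = ⌊$157,087/9⌋ = $17,454 → take DB $38,417. Book value $153,670.
Year 3: DB = ⌊$153,670 × 200%/10⌋ = $30,734; SL = ⌊$118,670/8⌋ = $14,833 → take DB $30,734. Book value $122,936.
Year 4: DB = ⌊$122,936 × 200%/10⌋ = $24,587; SL = ⌊$87,936/7⌋ = $12,562 → take DB $24,587. Book value $98,349.
Year 5: DB = ⌊$98,349 × 200%/10⌋ = $19,669; SL = ⌊$63,349/6⌋ = $10,558 → take DB $19,669. Book value $78,680.
Year 6: DB = ⌊$78,680 × 200%/10⌋ = $15,736; SL = ⌊$43,680/5⌋ = $8,736 → take DB $15,736. Book value $62,944.
Year 7: DB = ⌊$62,944 × 200%/10⌋ = $12,588; SL = ⌊$27,944/4⌋ = $6,986 → take DB $12,588. Book value $50,356.

$50,356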